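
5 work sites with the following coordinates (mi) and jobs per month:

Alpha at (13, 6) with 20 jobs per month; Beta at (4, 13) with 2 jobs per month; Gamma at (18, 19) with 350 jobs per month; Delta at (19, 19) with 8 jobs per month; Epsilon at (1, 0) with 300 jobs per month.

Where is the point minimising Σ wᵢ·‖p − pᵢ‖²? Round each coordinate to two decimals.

(10.32, 10.22)

The minimiser of Σwᵢ‖p−pᵢ‖² is the weighted centroid p* = (Σwᵢpᵢ)/(Σwᵢ).
Σwᵢ = 680.
Σwᵢxᵢ = 20·13 + 2·4 + 350·18 + 8·19 + 300·1 = 7020.
Σwᵢyᵢ = 20·6 + 2·13 + 350·19 + 8·19 + 300·0 = 6948.
x* = 7020/680 = 10.32, y* = 6948/680 = 10.22.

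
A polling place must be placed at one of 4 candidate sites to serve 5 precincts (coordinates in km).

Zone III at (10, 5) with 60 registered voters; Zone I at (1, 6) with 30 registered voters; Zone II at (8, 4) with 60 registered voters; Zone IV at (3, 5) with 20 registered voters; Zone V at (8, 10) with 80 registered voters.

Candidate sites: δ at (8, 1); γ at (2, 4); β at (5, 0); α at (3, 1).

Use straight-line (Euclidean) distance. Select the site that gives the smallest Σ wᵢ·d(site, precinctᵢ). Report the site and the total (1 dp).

Total weighted distance at each candidate:
  δ (8, 1): total = 1554.5
  γ (2, 4): total = 1617.9
  β (5, 0): total = 1883.5
  α (3, 1): total = 1898.8
Minimum is at δ with total 1554.5 km.

δ, total 1554.5 km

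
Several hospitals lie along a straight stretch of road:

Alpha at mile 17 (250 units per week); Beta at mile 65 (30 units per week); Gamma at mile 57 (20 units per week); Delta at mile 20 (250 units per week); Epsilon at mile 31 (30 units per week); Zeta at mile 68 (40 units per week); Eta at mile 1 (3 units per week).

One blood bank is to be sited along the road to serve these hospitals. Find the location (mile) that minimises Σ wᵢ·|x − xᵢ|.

x = 20

For a sum of weighted absolute distances on a line, the optimum is the weighted median (not the mean). Total weight W = 623; half-weight = 311.5.
Sort by position and accumulate weight:
  mile 1 (Eta, w=3) → cum 3
  mile 17 (Alpha, w=250) → cum 253
  mile 20 (Delta, w=250) → cum 503  ≥ 311.5 → median here
  mile 31 (Epsilon, w=30) → cum 533
  mile 57 (Gamma, w=20) → cum 553
  mile 65 (Beta, w=30) → cum 583
  mile 68 (Zeta, w=40) → cum 623
Optimal location: mile 20.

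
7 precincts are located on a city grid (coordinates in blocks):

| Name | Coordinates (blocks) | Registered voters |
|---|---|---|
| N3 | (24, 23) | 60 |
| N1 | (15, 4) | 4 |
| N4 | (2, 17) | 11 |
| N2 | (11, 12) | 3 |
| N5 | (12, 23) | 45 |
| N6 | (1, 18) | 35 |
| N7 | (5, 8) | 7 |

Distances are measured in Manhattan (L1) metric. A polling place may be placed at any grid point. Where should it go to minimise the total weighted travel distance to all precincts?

Manhattan distance separates: Σwᵢ(|x−xᵢ|+|y−yᵢ|) = Σwᵢ|x−xᵢ| + Σwᵢ|y−yᵢ|, so x and y are optimised independently as 1-D weighted medians.
Total weight W = 165; half = 82.5.
x-coordinate, sorted with cumulative weight:
  x=1 (N6, w=35) cum 35
  x=2 (N4, w=11) cum 46
  x=5 (N7, w=7) cum 53
  x=11 (N2, w=3) cum 56
  x=12 (N5, w=45) cum 101  ← median
  x=15 (N1, w=4) cum 105
  x=24 (N3, w=60) cum 165
⇒ x* = 12
y-coordinate, sorted with cumulative weight:
  y=4 (N1, w=4) cum 4
  y=8 (N7, w=7) cum 11
  y=12 (N2, w=3) cum 14
  y=17 (N4, w=11) cum 25
  y=18 (N6, w=35) cum 60
  y=23 (N3, w=60) cum 120  ← median
  y=23 (N5, w=45) cum 165
⇒ y* = 23

(12, 23)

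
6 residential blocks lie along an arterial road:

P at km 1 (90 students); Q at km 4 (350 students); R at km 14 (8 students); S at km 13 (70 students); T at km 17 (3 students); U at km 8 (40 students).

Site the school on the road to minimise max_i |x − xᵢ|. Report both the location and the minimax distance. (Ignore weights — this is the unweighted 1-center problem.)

The 1-center on a line is the midpoint of the two extreme points: leftmost at 1, rightmost at 17.
Optimal location = (1 + 17)/2 = 9; maximum distance = (17 − 1)/2 = 8.

location 9, max distance 8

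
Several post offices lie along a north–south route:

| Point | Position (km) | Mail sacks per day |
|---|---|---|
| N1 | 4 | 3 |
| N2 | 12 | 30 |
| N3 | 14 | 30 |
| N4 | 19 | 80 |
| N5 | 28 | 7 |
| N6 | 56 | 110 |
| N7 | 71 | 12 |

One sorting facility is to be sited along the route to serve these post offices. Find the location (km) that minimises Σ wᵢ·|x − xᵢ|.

For a sum of weighted absolute distances on a line, the optimum is the weighted median (not the mean). Total weight W = 272; half-weight = 136.
Sort by position and accumulate weight:
  km 4 (N1, w=3) → cum 3
  km 12 (N2, w=30) → cum 33
  km 14 (N3, w=30) → cum 63
  km 19 (N4, w=80) → cum 143  ≥ 136 → median here
  km 28 (N5, w=7) → cum 150
  km 56 (N6, w=110) → cum 260
  km 71 (N7, w=12) → cum 272
Optimal location: km 19.

x = 19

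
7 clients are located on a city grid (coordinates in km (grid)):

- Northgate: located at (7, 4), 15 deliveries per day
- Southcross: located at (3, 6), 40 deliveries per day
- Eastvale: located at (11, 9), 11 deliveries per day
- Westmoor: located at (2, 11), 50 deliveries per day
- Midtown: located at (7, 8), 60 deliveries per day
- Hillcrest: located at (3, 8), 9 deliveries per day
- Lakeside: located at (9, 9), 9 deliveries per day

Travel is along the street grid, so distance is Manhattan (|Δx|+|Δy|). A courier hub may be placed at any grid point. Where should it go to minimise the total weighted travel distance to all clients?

(3, 8)

Manhattan distance separates: Σwᵢ(|x−xᵢ|+|y−yᵢ|) = Σwᵢ|x−xᵢ| + Σwᵢ|y−yᵢ|, so x and y are optimised independently as 1-D weighted medians.
Total weight W = 194; half = 97.
x-coordinate, sorted with cumulative weight:
  x=2 (Westmoor, w=50) cum 50
  x=3 (Southcross, w=40) cum 90
  x=3 (Hillcrest, w=9) cum 99  ← median
  x=7 (Northgate, w=15) cum 114
  x=7 (Midtown, w=60) cum 174
  x=9 (Lakeside, w=9) cum 183
  x=11 (Eastvale, w=11) cum 194
⇒ x* = 3
y-coordinate, sorted with cumulative weight:
  y=4 (Northgate, w=15) cum 15
  y=6 (Southcross, w=40) cum 55
  y=8 (Midtown, w=60) cum 115  ← median
  y=8 (Hillcrest, w=9) cum 124
  y=9 (Eastvale, w=11) cum 135
  y=9 (Lakeside, w=9) cum 144
  y=11 (Westmoor, w=50) cum 194
⇒ y* = 8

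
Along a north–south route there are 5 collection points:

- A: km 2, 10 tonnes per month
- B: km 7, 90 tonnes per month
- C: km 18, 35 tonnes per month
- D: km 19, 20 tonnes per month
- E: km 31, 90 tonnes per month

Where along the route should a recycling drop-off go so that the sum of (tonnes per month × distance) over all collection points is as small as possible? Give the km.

x = 18

For a sum of weighted absolute distances on a line, the optimum is the weighted median (not the mean). Total weight W = 245; half-weight = 122.5.
Sort by position and accumulate weight:
  km 2 (A, w=10) → cum 10
  km 7 (B, w=90) → cum 100
  km 18 (C, w=35) → cum 135  ≥ 122.5 → median here
  km 19 (D, w=20) → cum 155
  km 31 (E, w=90) → cum 245
Optimal location: km 18.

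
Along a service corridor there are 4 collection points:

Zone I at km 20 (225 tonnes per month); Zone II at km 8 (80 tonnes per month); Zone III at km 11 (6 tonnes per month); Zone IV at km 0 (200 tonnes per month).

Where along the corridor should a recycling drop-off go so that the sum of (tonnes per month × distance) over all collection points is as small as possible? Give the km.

x = 8

For a sum of weighted absolute distances on a line, the optimum is the weighted median (not the mean). Total weight W = 511; half-weight = 255.5.
Sort by position and accumulate weight:
  km 0 (Zone IV, w=200) → cum 200
  km 8 (Zone II, w=80) → cum 280  ≥ 255.5 → median here
  km 11 (Zone III, w=6) → cum 286
  km 20 (Zone I, w=225) → cum 511
Optimal location: km 8.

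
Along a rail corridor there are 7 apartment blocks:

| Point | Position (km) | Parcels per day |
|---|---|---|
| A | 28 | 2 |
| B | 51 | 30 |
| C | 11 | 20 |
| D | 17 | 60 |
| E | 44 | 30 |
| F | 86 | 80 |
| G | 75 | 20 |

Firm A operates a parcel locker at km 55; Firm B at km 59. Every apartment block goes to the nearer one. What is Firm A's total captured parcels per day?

142

The indifferent point is the midpoint (55+59)/2 = 57; apartment blocks left of it (closer to Firm A at 55) go to Firm A, those right go to Firm B.
  C at 11 (w=20) → Firm A
  D at 17 (w=60) → Firm A
  A at 28 (w=2) → Firm A
  E at 44 (w=30) → Firm A
  B at 51 (w=30) → Firm A
  G at 75 (w=20) → Firm B
  F at 86 (w=80) → Firm B
Firm A captures 142; Firm B captures 100.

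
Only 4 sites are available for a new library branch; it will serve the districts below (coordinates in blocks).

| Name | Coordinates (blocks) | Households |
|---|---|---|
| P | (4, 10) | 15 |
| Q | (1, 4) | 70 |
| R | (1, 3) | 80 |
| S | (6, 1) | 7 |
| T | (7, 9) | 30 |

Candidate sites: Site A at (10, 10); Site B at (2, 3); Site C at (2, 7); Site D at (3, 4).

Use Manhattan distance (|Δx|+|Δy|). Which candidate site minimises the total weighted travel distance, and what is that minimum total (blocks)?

Site B, total 727 blocks

Total weighted distance at each candidate:
  Site A (10, 10): total = 2631
  Site B (2, 3): total = 727
  Site C (2, 7): total = 1035
  Site D (3, 4): total = 797
Minimum is at Site B with total 727 blocks.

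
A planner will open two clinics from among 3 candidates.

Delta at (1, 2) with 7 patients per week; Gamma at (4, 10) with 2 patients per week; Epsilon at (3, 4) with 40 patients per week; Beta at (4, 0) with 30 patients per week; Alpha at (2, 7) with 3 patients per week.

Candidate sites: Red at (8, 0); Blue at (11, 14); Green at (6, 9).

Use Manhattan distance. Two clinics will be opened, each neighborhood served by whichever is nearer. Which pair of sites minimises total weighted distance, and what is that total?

Evaluate every pair (each demand assigned to the nearer of the two):
  {Red, Green}: total = 527
  {Red, Blue}: total = 604
  {Blue, Green}: total = 758
Best pair: {Red, Green} with total 527.

{Red, Green}, total 527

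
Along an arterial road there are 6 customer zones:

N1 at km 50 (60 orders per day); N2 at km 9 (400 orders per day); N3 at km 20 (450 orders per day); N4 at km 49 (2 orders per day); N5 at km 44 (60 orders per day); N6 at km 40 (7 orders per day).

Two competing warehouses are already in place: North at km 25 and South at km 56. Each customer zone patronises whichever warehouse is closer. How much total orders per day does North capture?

The indifferent point is the midpoint (25+56)/2 = 40.5; customer zones left of it (closer to North at 25) go to North, those right go to South.
  N2 at 9 (w=400) → North
  N3 at 20 (w=450) → North
  N6 at 40 (w=7) → North
  N5 at 44 (w=60) → South
  N4 at 49 (w=2) → South
  N1 at 50 (w=60) → South
North captures 857; South captures 122.

857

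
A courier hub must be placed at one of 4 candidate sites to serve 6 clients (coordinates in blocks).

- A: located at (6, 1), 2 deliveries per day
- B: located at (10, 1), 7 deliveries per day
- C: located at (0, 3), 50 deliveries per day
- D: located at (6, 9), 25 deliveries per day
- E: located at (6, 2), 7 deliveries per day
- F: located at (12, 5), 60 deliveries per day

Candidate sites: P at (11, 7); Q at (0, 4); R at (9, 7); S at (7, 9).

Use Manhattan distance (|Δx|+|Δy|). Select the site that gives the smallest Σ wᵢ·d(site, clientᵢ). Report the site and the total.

R, total 1198 blocks

Total weighted distance at each candidate:
  P (11, 7): total = 1246
  Q (0, 4): total = 1270
  R (9, 7): total = 1198
  S (7, 9): total = 1366
Minimum is at R with total 1198 blocks.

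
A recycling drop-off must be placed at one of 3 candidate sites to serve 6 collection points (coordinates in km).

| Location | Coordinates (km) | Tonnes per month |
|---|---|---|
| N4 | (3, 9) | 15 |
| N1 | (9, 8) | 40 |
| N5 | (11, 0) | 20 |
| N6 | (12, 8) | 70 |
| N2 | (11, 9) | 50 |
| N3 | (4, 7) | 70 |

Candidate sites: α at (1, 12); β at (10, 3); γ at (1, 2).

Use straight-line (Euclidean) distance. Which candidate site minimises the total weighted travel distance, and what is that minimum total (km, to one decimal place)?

Total weighted distance at each candidate:
  α (1, 12): total = 2473.8
  β (10, 3): total = 1591.4
  γ (1, 2): total = 2608.8
Minimum is at β with total 1591.4 km.

β, total 1591.4 km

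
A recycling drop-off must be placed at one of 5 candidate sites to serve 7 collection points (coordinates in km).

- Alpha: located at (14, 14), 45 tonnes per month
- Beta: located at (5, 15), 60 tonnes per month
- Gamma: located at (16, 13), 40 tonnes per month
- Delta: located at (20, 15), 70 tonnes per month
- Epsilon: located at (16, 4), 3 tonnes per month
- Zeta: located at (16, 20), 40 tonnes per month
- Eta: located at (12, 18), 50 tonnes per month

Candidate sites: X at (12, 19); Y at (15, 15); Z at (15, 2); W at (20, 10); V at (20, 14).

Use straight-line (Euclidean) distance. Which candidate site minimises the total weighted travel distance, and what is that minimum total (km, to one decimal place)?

Total weighted distance at each candidate:
  X (12, 19): total = 1902.1
  Y (15, 15): total = 1552.3
  Z (15, 2): total = 4484.5
  W (20, 10): total = 2841.3
  V (20, 14): total = 2174.9
Minimum is at Y with total 1552.3 km.

Y, total 1552.3 km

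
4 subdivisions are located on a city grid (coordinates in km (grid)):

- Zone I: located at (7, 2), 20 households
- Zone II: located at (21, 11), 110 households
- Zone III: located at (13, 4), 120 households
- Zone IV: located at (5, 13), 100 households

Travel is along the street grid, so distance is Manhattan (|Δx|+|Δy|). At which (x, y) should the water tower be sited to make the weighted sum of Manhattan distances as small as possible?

(13, 11)

Manhattan distance separates: Σwᵢ(|x−xᵢ|+|y−yᵢ|) = Σwᵢ|x−xᵢ| + Σwᵢ|y−yᵢ|, so x and y are optimised independently as 1-D weighted medians.
Total weight W = 350; half = 175.
x-coordinate, sorted with cumulative weight:
  x=5 (Zone IV, w=100) cum 100
  x=7 (Zone I, w=20) cum 120
  x=13 (Zone III, w=120) cum 240  ← median
  x=21 (Zone II, w=110) cum 350
⇒ x* = 13
y-coordinate, sorted with cumulative weight:
  y=2 (Zone I, w=20) cum 20
  y=4 (Zone III, w=120) cum 140
  y=11 (Zone II, w=110) cum 250  ← median
  y=13 (Zone IV, w=100) cum 350
⇒ y* = 11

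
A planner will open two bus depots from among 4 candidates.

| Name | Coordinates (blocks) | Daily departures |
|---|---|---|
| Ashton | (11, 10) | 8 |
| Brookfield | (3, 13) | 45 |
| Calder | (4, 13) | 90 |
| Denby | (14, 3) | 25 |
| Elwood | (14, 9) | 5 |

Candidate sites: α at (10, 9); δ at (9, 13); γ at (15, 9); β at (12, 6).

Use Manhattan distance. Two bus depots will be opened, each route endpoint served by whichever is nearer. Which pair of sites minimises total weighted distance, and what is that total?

Evaluate every pair (each demand assigned to the nearer of the two):
  {δ, β}: total = 910
  {δ, γ}: total = 940
  {α, δ}: total = 1006
  {α, β}: total = 1556
  {α, γ}: total = 1591
  {γ, β}: total = 2240
Best pair: {δ, β} with total 910.

{δ, β}, total 910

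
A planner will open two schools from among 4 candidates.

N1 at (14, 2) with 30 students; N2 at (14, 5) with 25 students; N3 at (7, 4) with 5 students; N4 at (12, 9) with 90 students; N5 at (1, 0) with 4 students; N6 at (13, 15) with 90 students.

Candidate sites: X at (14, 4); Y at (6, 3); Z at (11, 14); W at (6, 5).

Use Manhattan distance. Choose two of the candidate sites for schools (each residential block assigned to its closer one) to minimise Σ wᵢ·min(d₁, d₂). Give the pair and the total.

{X, Z}, total 998

Evaluate every pair (each demand assigned to the nearer of the two):
  {X, Z}: total = 998
  {Y, Z}: total = 1372
  {Z, W}: total = 1390
  {X, Y}: total = 1837
  {X, W}: total = 1845
  {Y, W}: total = 2942
Best pair: {X, Z} with total 998.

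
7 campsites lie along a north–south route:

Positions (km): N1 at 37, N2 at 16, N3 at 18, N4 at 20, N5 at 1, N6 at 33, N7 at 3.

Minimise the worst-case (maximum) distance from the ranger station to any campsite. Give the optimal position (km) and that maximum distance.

location 19, max distance 18

The 1-center on a line is the midpoint of the two extreme points: leftmost at 1, rightmost at 37.
Optimal location = (1 + 37)/2 = 19; maximum distance = (37 − 1)/2 = 18.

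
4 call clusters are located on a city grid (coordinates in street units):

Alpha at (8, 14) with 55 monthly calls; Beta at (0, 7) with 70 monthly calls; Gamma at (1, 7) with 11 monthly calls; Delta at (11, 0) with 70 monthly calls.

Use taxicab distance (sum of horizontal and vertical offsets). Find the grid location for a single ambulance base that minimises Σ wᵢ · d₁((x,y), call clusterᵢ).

Manhattan distance separates: Σwᵢ(|x−xᵢ|+|y−yᵢ|) = Σwᵢ|x−xᵢ| + Σwᵢ|y−yᵢ|, so x and y are optimised independently as 1-D weighted medians.
Total weight W = 206; half = 103.
x-coordinate, sorted with cumulative weight:
  x=0 (Beta, w=70) cum 70
  x=1 (Gamma, w=11) cum 81
  x=8 (Alpha, w=55) cum 136  ← median
  x=11 (Delta, w=70) cum 206
⇒ x* = 8
y-coordinate, sorted with cumulative weight:
  y=0 (Delta, w=70) cum 70
  y=7 (Beta, w=70) cum 140  ← median
  y=7 (Gamma, w=11) cum 151
  y=14 (Alpha, w=55) cum 206
⇒ y* = 7

(8, 7)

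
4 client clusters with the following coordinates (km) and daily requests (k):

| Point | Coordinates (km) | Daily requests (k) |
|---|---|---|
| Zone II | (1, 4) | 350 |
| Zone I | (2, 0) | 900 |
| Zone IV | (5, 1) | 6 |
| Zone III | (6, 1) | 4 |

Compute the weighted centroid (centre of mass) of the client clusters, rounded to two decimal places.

(1.75, 1.12)

The minimiser of Σwᵢ‖p−pᵢ‖² is the weighted centroid p* = (Σwᵢpᵢ)/(Σwᵢ).
Σwᵢ = 1260.
Σwᵢxᵢ = 350·1 + 900·2 + 6·5 + 4·6 = 2204.
Σwᵢyᵢ = 350·4 + 900·0 + 6·1 + 4·1 = 1410.
x* = 2204/1260 = 1.75, y* = 1410/1260 = 1.12.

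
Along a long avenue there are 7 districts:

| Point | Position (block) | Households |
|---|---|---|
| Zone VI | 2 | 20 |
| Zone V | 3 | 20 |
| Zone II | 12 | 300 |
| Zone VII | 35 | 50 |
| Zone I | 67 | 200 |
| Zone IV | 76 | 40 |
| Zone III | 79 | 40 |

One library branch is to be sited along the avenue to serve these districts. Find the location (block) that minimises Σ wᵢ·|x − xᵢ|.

x = 12

For a sum of weighted absolute distances on a line, the optimum is the weighted median (not the mean). Total weight W = 670; half-weight = 335.
Sort by position and accumulate weight:
  block 2 (Zone VI, w=20) → cum 20
  block 3 (Zone V, w=20) → cum 40
  block 12 (Zone II, w=300) → cum 340  ≥ 335 → median here
  block 35 (Zone VII, w=50) → cum 390
  block 67 (Zone I, w=200) → cum 590
  block 76 (Zone IV, w=40) → cum 630
  block 79 (Zone III, w=40) → cum 670
Optimal location: block 12.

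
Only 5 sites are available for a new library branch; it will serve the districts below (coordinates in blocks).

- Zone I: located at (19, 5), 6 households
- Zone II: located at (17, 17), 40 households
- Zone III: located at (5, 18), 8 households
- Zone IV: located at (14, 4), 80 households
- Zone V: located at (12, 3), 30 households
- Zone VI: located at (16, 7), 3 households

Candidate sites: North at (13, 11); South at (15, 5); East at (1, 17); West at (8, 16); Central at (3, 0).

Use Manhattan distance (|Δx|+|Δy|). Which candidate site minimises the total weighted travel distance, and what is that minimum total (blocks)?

Total weighted distance at each candidate:
  North (13, 11): total = 1523
  South (15, 5): total = 1087
  East (1, 17): total = 3765
  West (8, 16): total = 2573
  Central (3, 0): total = 3146
Minimum is at South with total 1087 blocks.

South, total 1087 blocks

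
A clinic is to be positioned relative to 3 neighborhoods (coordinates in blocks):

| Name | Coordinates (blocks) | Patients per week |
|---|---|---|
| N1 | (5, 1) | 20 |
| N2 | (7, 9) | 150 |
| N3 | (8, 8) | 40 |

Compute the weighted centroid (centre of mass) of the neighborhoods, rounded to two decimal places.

(7.00, 8.05)

The minimiser of Σwᵢ‖p−pᵢ‖² is the weighted centroid p* = (Σwᵢpᵢ)/(Σwᵢ).
Σwᵢ = 210.
Σwᵢxᵢ = 20·5 + 150·7 + 40·8 = 1470.
Σwᵢyᵢ = 20·1 + 150·9 + 40·8 = 1690.
x* = 1470/210 = 7.00, y* = 1690/210 = 8.05.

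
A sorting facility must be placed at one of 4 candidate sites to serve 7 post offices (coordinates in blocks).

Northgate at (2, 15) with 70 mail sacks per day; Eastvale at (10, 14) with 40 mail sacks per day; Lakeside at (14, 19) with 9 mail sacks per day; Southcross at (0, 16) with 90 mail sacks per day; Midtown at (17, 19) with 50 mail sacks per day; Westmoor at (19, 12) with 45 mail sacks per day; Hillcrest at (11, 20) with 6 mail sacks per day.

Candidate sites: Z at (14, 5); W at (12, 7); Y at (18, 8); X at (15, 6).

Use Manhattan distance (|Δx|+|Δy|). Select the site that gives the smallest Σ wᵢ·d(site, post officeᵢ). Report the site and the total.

W, total 5110 blocks

Total weighted distance at each candidate:
  Z (14, 5): total = 5934
  W (12, 7): total = 5110
  Y (18, 8): total = 5584
  X (15, 6): total = 5744
Minimum is at W with total 5110 blocks.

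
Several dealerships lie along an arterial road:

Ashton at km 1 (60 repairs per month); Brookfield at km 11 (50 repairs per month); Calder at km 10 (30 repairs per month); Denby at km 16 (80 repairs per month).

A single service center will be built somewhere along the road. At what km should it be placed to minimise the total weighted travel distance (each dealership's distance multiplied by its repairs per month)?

For a sum of weighted absolute distances on a line, the optimum is the weighted median (not the mean). Total weight W = 220; half-weight = 110.
Sort by position and accumulate weight:
  km 1 (Ashton, w=60) → cum 60
  km 10 (Calder, w=30) → cum 90
  km 11 (Brookfield, w=50) → cum 140  ≥ 110 → median here
  km 16 (Denby, w=80) → cum 220
Optimal location: km 11.

x = 11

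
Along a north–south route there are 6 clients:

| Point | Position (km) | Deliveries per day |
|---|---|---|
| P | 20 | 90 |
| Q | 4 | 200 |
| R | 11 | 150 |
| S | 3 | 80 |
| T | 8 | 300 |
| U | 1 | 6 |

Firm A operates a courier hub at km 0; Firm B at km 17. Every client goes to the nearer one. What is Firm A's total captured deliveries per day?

586

The indifferent point is the midpoint (0+17)/2 = 8.5; clients left of it (closer to Firm A at 0) go to Firm A, those right go to Firm B.
  U at 1 (w=6) → Firm A
  S at 3 (w=80) → Firm A
  Q at 4 (w=200) → Firm A
  T at 8 (w=300) → Firm A
  R at 11 (w=150) → Firm B
  P at 20 (w=90) → Firm B
Firm A captures 586; Firm B captures 240.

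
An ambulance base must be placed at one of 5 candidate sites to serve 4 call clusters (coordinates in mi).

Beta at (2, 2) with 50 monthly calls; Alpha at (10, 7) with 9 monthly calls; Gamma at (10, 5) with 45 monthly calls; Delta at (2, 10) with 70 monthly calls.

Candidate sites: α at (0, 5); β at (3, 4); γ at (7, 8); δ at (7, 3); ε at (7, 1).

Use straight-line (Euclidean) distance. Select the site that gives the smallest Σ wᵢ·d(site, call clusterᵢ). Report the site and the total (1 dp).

β, total 924.3 mi

Total weighted distance at each candidate:
  α (0, 5): total = 1099.0
  β (3, 4): total = 924.3
  γ (7, 8): total = 986.9
  δ (7, 3): total = 1064.4
  ε (7, 1): total = 1261.0
Minimum is at β with total 924.3 mi.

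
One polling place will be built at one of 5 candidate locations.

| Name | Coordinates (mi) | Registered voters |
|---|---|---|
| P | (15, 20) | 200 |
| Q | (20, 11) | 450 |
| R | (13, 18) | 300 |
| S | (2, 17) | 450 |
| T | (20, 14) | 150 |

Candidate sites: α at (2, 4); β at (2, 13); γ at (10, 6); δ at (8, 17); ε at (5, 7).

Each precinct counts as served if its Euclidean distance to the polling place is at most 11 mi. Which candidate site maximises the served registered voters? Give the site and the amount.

δ, covering 950

Coverage radius r = 11 mi; a point is covered iff (Δx)²+(Δy)² ≤ 11² = 121.
  α (2, 4): covers {none} → 0
  β (2, 13): covers {S} → 450
  γ (10, 6): covers {none} → 0
  δ (8, 17): covers {P, R, S} → 950
  ε (5, 7): covers {S} → 450
Maximum coverage at δ: 950 registered voters.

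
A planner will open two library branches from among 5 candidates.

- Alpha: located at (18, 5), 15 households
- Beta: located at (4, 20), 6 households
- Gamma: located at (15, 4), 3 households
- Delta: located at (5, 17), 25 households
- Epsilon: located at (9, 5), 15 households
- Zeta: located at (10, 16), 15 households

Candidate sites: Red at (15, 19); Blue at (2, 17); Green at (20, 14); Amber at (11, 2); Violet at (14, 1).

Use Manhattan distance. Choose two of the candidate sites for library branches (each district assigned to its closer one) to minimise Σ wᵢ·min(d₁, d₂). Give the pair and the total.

{Blue, Amber}, total 483

Evaluate every pair (each demand assigned to the nearer of the two):
  {Blue, Amber}: total = 483
  {Blue, Violet}: total = 507
  {Red, Amber}: total = 735
  {Blue, Green}: total = 735
  {Red, Violet}: total = 759
  {Red, Blue}: total = 810
  {Red, Green}: total = 1002
  {Green, Amber}: total = 1005
  {Green, Violet}: total = 1029
  {Amber, Violet}: total = 1107
Best pair: {Blue, Amber} with total 483.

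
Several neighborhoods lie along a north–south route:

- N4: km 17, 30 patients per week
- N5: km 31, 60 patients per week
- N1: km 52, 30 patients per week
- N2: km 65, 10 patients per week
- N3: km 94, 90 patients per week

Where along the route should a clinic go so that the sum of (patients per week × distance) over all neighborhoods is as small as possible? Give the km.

x = 52

For a sum of weighted absolute distances on a line, the optimum is the weighted median (not the mean). Total weight W = 220; half-weight = 110.
Sort by position and accumulate weight:
  km 17 (N4, w=30) → cum 30
  km 31 (N5, w=60) → cum 90
  km 52 (N1, w=30) → cum 120  ≥ 110 → median here
  km 65 (N2, w=10) → cum 130
  km 94 (N3, w=90) → cum 220
Optimal location: km 52.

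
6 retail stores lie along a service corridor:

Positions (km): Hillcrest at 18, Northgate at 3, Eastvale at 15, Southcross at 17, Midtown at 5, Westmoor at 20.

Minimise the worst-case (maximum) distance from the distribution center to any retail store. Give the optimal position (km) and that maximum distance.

The 1-center on a line is the midpoint of the two extreme points: leftmost at 3, rightmost at 20.
Optimal location = (3 + 20)/2 = 11.5; maximum distance = (20 − 3)/2 = 8.5.

location 11.5, max distance 8.5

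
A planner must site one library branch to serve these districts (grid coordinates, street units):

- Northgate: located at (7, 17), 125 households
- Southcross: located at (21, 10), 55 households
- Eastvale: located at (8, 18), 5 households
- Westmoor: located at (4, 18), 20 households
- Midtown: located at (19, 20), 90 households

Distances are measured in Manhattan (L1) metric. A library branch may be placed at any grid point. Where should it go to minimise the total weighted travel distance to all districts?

Manhattan distance separates: Σwᵢ(|x−xᵢ|+|y−yᵢ|) = Σwᵢ|x−xᵢ| + Σwᵢ|y−yᵢ|, so x and y are optimised independently as 1-D weighted medians.
Total weight W = 295; half = 147.5.
x-coordinate, sorted with cumulative weight:
  x=4 (Westmoor, w=20) cum 20
  x=7 (Northgate, w=125) cum 145
  x=8 (Eastvale, w=5) cum 150  ← median
  x=19 (Midtown, w=90) cum 240
  x=21 (Southcross, w=55) cum 295
⇒ x* = 8
y-coordinate, sorted with cumulative weight:
  y=10 (Southcross, w=55) cum 55
  y=17 (Northgate, w=125) cum 180  ← median
  y=18 (Eastvale, w=5) cum 185
  y=18 (Westmoor, w=20) cum 205
  y=20 (Midtown, w=90) cum 295
⇒ y* = 17

(8, 17)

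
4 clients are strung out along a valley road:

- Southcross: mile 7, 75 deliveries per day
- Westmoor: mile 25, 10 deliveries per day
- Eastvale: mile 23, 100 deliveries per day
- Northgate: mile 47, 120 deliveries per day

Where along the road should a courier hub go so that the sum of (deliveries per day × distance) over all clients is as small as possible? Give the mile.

For a sum of weighted absolute distances on a line, the optimum is the weighted median (not the mean). Total weight W = 305; half-weight = 152.5.
Sort by position and accumulate weight:
  mile 7 (Southcross, w=75) → cum 75
  mile 23 (Eastvale, w=100) → cum 175  ≥ 152.5 → median here
  mile 25 (Westmoor, w=10) → cum 185
  mile 47 (Northgate, w=120) → cum 305
Optimal location: mile 23.

x = 23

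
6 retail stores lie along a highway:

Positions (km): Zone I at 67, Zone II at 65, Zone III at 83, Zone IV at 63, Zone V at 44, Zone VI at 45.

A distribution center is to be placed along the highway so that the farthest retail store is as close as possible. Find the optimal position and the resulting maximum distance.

The 1-center on a line is the midpoint of the two extreme points: leftmost at 44, rightmost at 83.
Optimal location = (44 + 83)/2 = 63.5; maximum distance = (83 − 44)/2 = 19.5.

location 63.5, max distance 19.5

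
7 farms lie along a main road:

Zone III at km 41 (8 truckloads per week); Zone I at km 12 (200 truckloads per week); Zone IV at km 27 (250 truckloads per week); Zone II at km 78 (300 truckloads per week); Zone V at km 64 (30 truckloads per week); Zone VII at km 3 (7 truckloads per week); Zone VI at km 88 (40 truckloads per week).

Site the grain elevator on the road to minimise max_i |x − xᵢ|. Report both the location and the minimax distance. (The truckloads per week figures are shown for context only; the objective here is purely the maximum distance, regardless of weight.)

The 1-center on a line is the midpoint of the two extreme points: leftmost at 3, rightmost at 88.
Optimal location = (3 + 88)/2 = 45.5; maximum distance = (88 − 3)/2 = 42.5.

location 45.5, max distance 42.5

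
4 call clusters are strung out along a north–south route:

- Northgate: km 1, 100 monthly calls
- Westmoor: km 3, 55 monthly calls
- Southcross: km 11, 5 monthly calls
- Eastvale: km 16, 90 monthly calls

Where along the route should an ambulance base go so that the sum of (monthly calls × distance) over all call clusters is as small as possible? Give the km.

For a sum of weighted absolute distances on a line, the optimum is the weighted median (not the mean). Total weight W = 250; half-weight = 125.
Sort by position and accumulate weight:
  km 1 (Northgate, w=100) → cum 100
  km 3 (Westmoor, w=55) → cum 155  ≥ 125 → median here
  km 11 (Southcross, w=5) → cum 160
  km 16 (Eastvale, w=90) → cum 250
Optimal location: km 3.

x = 3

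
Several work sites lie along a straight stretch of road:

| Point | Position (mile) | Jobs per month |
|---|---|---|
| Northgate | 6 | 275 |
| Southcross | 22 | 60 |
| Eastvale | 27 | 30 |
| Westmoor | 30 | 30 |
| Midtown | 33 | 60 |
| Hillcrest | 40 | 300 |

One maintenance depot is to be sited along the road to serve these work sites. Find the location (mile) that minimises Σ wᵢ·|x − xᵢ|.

x = 30

For a sum of weighted absolute distances on a line, the optimum is the weighted median (not the mean). Total weight W = 755; half-weight = 377.5.
Sort by position and accumulate weight:
  mile 6 (Northgate, w=275) → cum 275
  mile 22 (Southcross, w=60) → cum 335
  mile 27 (Eastvale, w=30) → cum 365
  mile 30 (Westmoor, w=30) → cum 395  ≥ 377.5 → median here
  mile 33 (Midtown, w=60) → cum 455
  mile 40 (Hillcrest, w=300) → cum 755
Optimal location: mile 30.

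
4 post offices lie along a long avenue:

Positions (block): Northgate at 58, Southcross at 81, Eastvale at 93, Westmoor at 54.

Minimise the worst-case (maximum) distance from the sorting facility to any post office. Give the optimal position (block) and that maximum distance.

location 73.5, max distance 19.5

The 1-center on a line is the midpoint of the two extreme points: leftmost at 54, rightmost at 93.
Optimal location = (54 + 93)/2 = 73.5; maximum distance = (93 − 54)/2 = 19.5.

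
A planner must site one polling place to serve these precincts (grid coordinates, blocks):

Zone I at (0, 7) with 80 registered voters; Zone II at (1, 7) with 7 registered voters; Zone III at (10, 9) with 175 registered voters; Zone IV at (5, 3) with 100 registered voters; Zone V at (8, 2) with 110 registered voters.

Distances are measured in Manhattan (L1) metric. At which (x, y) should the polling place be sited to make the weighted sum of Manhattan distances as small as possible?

(8, 7)

Manhattan distance separates: Σwᵢ(|x−xᵢ|+|y−yᵢ|) = Σwᵢ|x−xᵢ| + Σwᵢ|y−yᵢ|, so x and y are optimised independently as 1-D weighted medians.
Total weight W = 472; half = 236.
x-coordinate, sorted with cumulative weight:
  x=0 (Zone I, w=80) cum 80
  x=1 (Zone II, w=7) cum 87
  x=5 (Zone IV, w=100) cum 187
  x=8 (Zone V, w=110) cum 297  ← median
  x=10 (Zone III, w=175) cum 472
⇒ x* = 8
y-coordinate, sorted with cumulative weight:
  y=2 (Zone V, w=110) cum 110
  y=3 (Zone IV, w=100) cum 210
  y=7 (Zone I, w=80) cum 290  ← median
  y=7 (Zone II, w=7) cum 297
  y=9 (Zone III, w=175) cum 472
⇒ y* = 7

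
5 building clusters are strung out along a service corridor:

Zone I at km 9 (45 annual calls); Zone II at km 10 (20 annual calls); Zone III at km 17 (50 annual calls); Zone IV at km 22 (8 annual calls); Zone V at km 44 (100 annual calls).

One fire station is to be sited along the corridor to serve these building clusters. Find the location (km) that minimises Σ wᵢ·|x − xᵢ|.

x = 17

For a sum of weighted absolute distances on a line, the optimum is the weighted median (not the mean). Total weight W = 223; half-weight = 111.5.
Sort by position and accumulate weight:
  km 9 (Zone I, w=45) → cum 45
  km 10 (Zone II, w=20) → cum 65
  km 17 (Zone III, w=50) → cum 115  ≥ 111.5 → median here
  km 22 (Zone IV, w=8) → cum 123
  km 44 (Zone V, w=100) → cum 223
Optimal location: km 17.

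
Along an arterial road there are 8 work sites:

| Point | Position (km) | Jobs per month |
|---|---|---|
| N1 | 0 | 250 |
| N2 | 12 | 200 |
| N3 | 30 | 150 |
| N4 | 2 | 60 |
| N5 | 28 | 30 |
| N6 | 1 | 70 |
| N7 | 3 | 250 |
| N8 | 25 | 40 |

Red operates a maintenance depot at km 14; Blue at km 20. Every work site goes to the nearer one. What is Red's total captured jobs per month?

The indifferent point is the midpoint (14+20)/2 = 17; work sites left of it (closer to Red at 14) go to Red, those right go to Blue.
  N1 at 0 (w=250) → Red
  N6 at 1 (w=70) → Red
  N4 at 2 (w=60) → Red
  N7 at 3 (w=250) → Red
  N2 at 12 (w=200) → Red
  N8 at 25 (w=40) → Blue
  N5 at 28 (w=30) → Blue
  N3 at 30 (w=150) → Blue
Red captures 830; Blue captures 220.

830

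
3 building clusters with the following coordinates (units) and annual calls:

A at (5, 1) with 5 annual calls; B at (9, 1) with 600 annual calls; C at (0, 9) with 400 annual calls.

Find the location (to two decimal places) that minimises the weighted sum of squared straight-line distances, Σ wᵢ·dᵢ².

(5.40, 4.18)

The minimiser of Σwᵢ‖p−pᵢ‖² is the weighted centroid p* = (Σwᵢpᵢ)/(Σwᵢ).
Σwᵢ = 1005.
Σwᵢxᵢ = 5·5 + 600·9 + 400·0 = 5425.
Σwᵢyᵢ = 5·1 + 600·1 + 400·9 = 4205.
x* = 5425/1005 = 5.40, y* = 4205/1005 = 4.18.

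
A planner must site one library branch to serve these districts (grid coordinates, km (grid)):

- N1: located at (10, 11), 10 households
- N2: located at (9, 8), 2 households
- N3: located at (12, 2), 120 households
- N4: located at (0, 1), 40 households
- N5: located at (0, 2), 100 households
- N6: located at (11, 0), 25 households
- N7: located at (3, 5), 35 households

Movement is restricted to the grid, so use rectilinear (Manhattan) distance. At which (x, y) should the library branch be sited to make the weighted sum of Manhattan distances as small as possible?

(3, 2)

Manhattan distance separates: Σwᵢ(|x−xᵢ|+|y−yᵢ|) = Σwᵢ|x−xᵢ| + Σwᵢ|y−yᵢ|, so x and y are optimised independently as 1-D weighted medians.
Total weight W = 332; half = 166.
x-coordinate, sorted with cumulative weight:
  x=0 (N4, w=40) cum 40
  x=0 (N5, w=100) cum 140
  x=3 (N7, w=35) cum 175  ← median
  x=9 (N2, w=2) cum 177
  x=10 (N1, w=10) cum 187
  x=11 (N6, w=25) cum 212
  x=12 (N3, w=120) cum 332
⇒ x* = 3
y-coordinate, sorted with cumulative weight:
  y=0 (N6, w=25) cum 25
  y=1 (N4, w=40) cum 65
  y=2 (N3, w=120) cum 185  ← median
  y=2 (N5, w=100) cum 285
  y=5 (N7, w=35) cum 320
  y=8 (N2, w=2) cum 322
  y=11 (N1, w=10) cum 332
⇒ y* = 2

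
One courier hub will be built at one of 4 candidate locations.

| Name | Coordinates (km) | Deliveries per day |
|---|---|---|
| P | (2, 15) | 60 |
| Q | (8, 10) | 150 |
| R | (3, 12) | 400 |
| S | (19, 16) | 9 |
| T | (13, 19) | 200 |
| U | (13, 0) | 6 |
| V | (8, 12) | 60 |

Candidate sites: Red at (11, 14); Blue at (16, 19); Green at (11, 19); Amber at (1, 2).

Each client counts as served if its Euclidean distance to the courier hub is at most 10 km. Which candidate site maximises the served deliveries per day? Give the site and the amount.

Red, covering 879

Coverage radius r = 10 km; a point is covered iff (Δx)²+(Δy)² ≤ 10² = 100.
  Red (11, 14): covers {P, Q, R, S, T, V} → 879
  Blue (16, 19): covers {S, T} → 209
  Green (11, 19): covers {P, Q, S, T, V} → 479
  Amber (1, 2): covers {none} → 0
Maximum coverage at Red: 879 deliveries per day.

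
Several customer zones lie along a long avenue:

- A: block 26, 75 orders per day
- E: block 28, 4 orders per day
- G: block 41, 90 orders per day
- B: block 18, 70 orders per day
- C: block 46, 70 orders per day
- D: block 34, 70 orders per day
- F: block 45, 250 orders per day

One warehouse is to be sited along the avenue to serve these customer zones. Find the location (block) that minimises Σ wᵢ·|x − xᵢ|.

For a sum of weighted absolute distances on a line, the optimum is the weighted median (not the mean). Total weight W = 629; half-weight = 314.5.
Sort by position and accumulate weight:
  block 18 (B, w=70) → cum 70
  block 26 (A, w=75) → cum 145
  block 28 (E, w=4) → cum 149
  block 34 (D, w=70) → cum 219
  block 41 (G, w=90) → cum 309
  block 45 (F, w=250) → cum 559  ≥ 314.5 → median here
  block 46 (C, w=70) → cum 629
Optimal location: block 45.

x = 45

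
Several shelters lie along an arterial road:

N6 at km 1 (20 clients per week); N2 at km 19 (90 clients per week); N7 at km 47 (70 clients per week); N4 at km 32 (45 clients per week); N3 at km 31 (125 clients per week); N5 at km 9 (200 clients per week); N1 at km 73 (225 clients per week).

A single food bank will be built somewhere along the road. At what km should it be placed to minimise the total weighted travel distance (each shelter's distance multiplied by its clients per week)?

For a sum of weighted absolute distances on a line, the optimum is the weighted median (not the mean). Total weight W = 775; half-weight = 387.5.
Sort by position and accumulate weight:
  km 1 (N6, w=20) → cum 20
  km 9 (N5, w=200) → cum 220
  km 19 (N2, w=90) → cum 310
  km 31 (N3, w=125) → cum 435  ≥ 387.5 → median here
  km 32 (N4, w=45) → cum 480
  km 47 (N7, w=70) → cum 550
  km 73 (N1, w=225) → cum 775
Optimal location: km 31.

x = 31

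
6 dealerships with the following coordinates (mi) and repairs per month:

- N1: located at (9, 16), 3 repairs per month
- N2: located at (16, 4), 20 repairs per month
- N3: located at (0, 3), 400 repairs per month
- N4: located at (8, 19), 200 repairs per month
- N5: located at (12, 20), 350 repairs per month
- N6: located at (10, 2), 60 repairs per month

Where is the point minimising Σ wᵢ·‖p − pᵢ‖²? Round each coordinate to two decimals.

The minimiser of Σwᵢ‖p−pᵢ‖² is the weighted centroid p* = (Σwᵢpᵢ)/(Σwᵢ).
Σwᵢ = 1033.
Σwᵢxᵢ = 3·9 + 20·16 + 400·0 + 200·8 + 350·12 + 60·10 = 6747.
Σwᵢyᵢ = 3·16 + 20·4 + 400·3 + 200·19 + 350·20 + 60·2 = 12248.
x* = 6747/1033 = 6.53, y* = 12248/1033 = 11.86.

(6.53, 11.86)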